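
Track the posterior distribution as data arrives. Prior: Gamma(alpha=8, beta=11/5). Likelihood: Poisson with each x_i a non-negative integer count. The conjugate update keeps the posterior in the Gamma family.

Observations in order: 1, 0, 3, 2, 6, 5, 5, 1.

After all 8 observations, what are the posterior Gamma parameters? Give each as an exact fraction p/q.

alpha=31, beta=51/5

obs 1: x=1 → posterior Gamma(9, 16/5)
obs 2: x=0 → posterior Gamma(9, 21/5)
obs 3: x=3 → posterior Gamma(12, 26/5)
obs 4: x=2 → posterior Gamma(14, 31/5)
obs 5: x=6 → posterior Gamma(20, 36/5)
obs 6: x=5 → posterior Gamma(25, 41/5)
obs 7: x=5 → posterior Gamma(30, 46/5)
obs 8: x=1 → posterior Gamma(31, 51/5)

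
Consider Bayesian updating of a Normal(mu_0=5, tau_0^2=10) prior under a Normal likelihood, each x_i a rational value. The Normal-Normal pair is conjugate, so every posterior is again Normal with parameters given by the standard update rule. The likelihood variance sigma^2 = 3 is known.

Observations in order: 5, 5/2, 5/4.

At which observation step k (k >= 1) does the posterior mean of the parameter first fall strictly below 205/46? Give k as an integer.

obs 1: x=5 → posterior Normal(5, 30/13)
obs 2: x=5/2 → posterior Normal(90/23, 30/23)
obs 3: x=5/4 → posterior Normal(205/66, 10/11)

k = 2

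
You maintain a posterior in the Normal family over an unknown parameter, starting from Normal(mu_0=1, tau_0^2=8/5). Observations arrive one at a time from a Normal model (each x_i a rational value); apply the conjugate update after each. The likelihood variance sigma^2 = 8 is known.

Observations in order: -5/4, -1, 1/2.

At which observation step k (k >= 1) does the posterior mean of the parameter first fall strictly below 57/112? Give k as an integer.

k = 2

obs 1: x=-5/4 → posterior Normal(5/8, 4/3)
obs 2: x=-1 → posterior Normal(11/28, 8/7)
obs 3: x=1/2 → posterior Normal(13/32, 1)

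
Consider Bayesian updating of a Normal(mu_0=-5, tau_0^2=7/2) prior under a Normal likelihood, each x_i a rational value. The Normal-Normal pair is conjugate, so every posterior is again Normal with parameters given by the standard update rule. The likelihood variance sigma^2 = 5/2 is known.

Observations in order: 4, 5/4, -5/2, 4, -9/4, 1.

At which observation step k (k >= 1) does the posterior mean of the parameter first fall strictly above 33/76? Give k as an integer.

k = 2

obs 1: x=4 → posterior Normal(1/4, 35/24)
obs 2: x=5/4 → posterior Normal(47/76, 35/38)
obs 3: x=-5/2 → posterior Normal(-23/104, 35/52)
obs 4: x=4 → posterior Normal(89/132, 35/66)
obs 5: x=-9/4 → posterior Normal(13/80, 7/16)
obs 6: x=1 → posterior Normal(27/94, 35/94)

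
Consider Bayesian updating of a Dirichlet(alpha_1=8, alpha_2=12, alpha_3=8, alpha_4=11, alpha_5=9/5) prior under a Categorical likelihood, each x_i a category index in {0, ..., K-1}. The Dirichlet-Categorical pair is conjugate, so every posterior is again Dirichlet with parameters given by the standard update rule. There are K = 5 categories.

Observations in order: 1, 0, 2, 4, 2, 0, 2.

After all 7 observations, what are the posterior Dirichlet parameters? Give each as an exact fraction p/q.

alpha_1=10, alpha_2=13, alpha_3=11, alpha_4=11, alpha_5=14/5

obs 1: x=1 → posterior Dirichlet(8, 13, 8, 11, 9/5)
obs 2: x=0 → posterior Dirichlet(9, 13, 8, 11, 9/5)
obs 3: x=2 → posterior Dirichlet(9, 13, 9, 11, 9/5)
obs 4: x=4 → posterior Dirichlet(9, 13, 9, 11, 14/5)
obs 5: x=2 → posterior Dirichlet(9, 13, 10, 11, 14/5)
obs 6: x=0 → posterior Dirichlet(10, 13, 10, 11, 14/5)
obs 7: x=2 → posterior Dirichlet(10, 13, 11, 11, 14/5)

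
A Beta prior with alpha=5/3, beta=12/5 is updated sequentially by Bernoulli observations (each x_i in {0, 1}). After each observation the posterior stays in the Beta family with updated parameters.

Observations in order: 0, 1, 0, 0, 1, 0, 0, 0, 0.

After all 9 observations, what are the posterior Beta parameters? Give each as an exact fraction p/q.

obs 1: x=0 → posterior Beta(5/3, 17/5)
obs 2: x=1 → posterior Beta(8/3, 17/5)
obs 3: x=0 → posterior Beta(8/3, 22/5)
obs 4: x=0 → posterior Beta(8/3, 27/5)
obs 5: x=1 → posterior Beta(11/3, 27/5)
obs 6: x=0 → posterior Beta(11/3, 32/5)
obs 7: x=0 → posterior Beta(11/3, 37/5)
obs 8: x=0 → posterior Beta(11/3, 42/5)
obs 9: x=0 → posterior Beta(11/3, 47/5)

alpha=11/3, beta=47/5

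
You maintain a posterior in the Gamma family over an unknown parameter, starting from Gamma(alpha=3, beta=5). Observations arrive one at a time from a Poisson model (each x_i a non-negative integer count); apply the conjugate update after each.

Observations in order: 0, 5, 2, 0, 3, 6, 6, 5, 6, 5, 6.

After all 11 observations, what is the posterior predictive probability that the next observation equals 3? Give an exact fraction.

obs 1: x=0 → posterior Gamma(3, 6)
obs 2: x=5 → posterior Gamma(8, 7)
obs 3: x=2 → posterior Gamma(10, 8)
obs 4: x=0 → posterior Gamma(10, 9)
obs 5: x=3 → posterior Gamma(13, 10)
obs 6: x=6 → posterior Gamma(19, 11)
obs 7: x=6 → posterior Gamma(25, 12)
obs 8: x=5 → posterior Gamma(30, 13)
obs 9: x=6 → posterior Gamma(36, 14)
obs 10: x=5 → posterior Gamma(41, 15)
obs 11: x=6 → posterior Gamma(47, 16)

7228082648297762899556911520823627878141862294300335741599744/33300140732146818380750772381422989832214186835186851059977249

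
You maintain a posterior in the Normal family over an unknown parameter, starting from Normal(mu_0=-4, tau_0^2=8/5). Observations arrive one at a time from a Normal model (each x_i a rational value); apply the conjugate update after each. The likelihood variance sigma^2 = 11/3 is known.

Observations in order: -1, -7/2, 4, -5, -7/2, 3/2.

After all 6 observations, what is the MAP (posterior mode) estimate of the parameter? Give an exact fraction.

-400/199

obs 1: x=-1 → posterior Normal(-244/79, 88/79)
obs 2: x=-7/2 → posterior Normal(-328/103, 88/103)
obs 3: x=4 → posterior Normal(-232/127, 88/127)
obs 4: x=-5 → posterior Normal(-352/151, 88/151)
obs 5: x=-7/2 → posterior Normal(-436/175, 88/175)
obs 6: x=3/2 → posterior Normal(-400/199, 88/199)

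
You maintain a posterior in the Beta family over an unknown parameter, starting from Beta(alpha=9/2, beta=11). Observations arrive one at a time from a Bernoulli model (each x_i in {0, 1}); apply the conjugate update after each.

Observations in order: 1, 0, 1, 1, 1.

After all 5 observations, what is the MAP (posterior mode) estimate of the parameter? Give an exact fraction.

obs 1: x=1 → posterior Beta(11/2, 11)
obs 2: x=0 → posterior Beta(11/2, 12)
obs 3: x=1 → posterior Beta(13/2, 12)
obs 4: x=1 → posterior Beta(15/2, 12)
obs 5: x=1 → posterior Beta(17/2, 12)

15/37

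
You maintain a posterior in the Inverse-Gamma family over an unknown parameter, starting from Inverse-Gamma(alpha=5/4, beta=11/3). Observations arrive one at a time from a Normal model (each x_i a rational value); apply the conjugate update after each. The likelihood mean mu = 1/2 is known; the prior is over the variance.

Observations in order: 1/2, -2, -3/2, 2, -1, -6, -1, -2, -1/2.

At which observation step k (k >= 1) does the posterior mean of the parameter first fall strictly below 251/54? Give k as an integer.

k = 4

obs 1: x=1/2 → posterior Inverse-Gamma(7/4, 11/3)
obs 2: x=-2 → posterior Inverse-Gamma(9/4, 163/24)
obs 3: x=-3/2 → posterior Inverse-Gamma(11/4, 211/24)
obs 4: x=2 → posterior Inverse-Gamma(13/4, 119/12)
obs 5: x=-1 → posterior Inverse-Gamma(15/4, 265/24)
obs 6: x=-6 → posterior Inverse-Gamma(17/4, 193/6)
obs 7: x=-1 → posterior Inverse-Gamma(19/4, 799/24)
obs 8: x=-2 → posterior Inverse-Gamma(21/4, 437/12)
obs 9: x=-1/2 → posterior Inverse-Gamma(23/4, 443/12)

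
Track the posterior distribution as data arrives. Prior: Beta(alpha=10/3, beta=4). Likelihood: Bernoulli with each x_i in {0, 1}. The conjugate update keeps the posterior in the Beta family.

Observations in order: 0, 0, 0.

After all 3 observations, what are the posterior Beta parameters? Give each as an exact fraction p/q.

obs 1: x=0 → posterior Beta(10/3, 5)
obs 2: x=0 → posterior Beta(10/3, 6)
obs 3: x=0 → posterior Beta(10/3, 7)

alpha=10/3, beta=7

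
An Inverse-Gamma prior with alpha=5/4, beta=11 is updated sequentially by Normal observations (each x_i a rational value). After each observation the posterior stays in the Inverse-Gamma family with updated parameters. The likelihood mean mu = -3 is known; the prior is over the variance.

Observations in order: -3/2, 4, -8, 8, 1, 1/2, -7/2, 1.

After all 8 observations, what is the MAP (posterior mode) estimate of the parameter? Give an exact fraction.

obs 1: x=-3/2 → posterior Inverse-Gamma(7/4, 97/8)
obs 2: x=4 → posterior Inverse-Gamma(9/4, 293/8)
obs 3: x=-8 → posterior Inverse-Gamma(11/4, 393/8)
obs 4: x=8 → posterior Inverse-Gamma(13/4, 877/8)
obs 5: x=1 → posterior Inverse-Gamma(15/4, 941/8)
obs 6: x=1/2 → posterior Inverse-Gamma(17/4, 495/4)
obs 7: x=-7/2 → posterior Inverse-Gamma(19/4, 991/8)
obs 8: x=1 → posterior Inverse-Gamma(21/4, 1055/8)

211/10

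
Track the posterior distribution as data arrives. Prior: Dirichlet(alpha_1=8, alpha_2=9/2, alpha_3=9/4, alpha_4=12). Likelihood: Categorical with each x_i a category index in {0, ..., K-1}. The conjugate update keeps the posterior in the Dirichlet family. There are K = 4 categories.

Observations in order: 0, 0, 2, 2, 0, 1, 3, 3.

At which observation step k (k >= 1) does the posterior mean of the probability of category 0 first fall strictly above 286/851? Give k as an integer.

k = 2

obs 1: x=0 → posterior Dirichlet(9, 9/2, 9/4, 12)
obs 2: x=0 → posterior Dirichlet(10, 9/2, 9/4, 12)
obs 3: x=2 → posterior Dirichlet(10, 9/2, 13/4, 12)
obs 4: x=2 → posterior Dirichlet(10, 9/2, 17/4, 12)
obs 5: x=0 → posterior Dirichlet(11, 9/2, 17/4, 12)
obs 6: x=1 → posterior Dirichlet(11, 11/2, 17/4, 12)
obs 7: x=3 → posterior Dirichlet(11, 11/2, 17/4, 13)
obs 8: x=3 → posterior Dirichlet(11, 11/2, 17/4, 14)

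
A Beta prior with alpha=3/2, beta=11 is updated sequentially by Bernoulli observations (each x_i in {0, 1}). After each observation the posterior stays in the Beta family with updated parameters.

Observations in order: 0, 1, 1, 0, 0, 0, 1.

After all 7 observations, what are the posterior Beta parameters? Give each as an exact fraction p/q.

obs 1: x=0 → posterior Beta(3/2, 12)
obs 2: x=1 → posterior Beta(5/2, 12)
obs 3: x=1 → posterior Beta(7/2, 12)
obs 4: x=0 → posterior Beta(7/2, 13)
obs 5: x=0 → posterior Beta(7/2, 14)
obs 6: x=0 → posterior Beta(7/2, 15)
obs 7: x=1 → posterior Beta(9/2, 15)

alpha=9/2, beta=15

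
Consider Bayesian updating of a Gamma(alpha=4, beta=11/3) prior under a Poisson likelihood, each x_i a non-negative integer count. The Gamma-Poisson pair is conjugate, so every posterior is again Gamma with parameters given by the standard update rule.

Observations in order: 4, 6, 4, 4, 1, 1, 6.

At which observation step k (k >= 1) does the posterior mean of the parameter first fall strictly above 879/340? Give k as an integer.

obs 1: x=4 → posterior Gamma(8, 14/3)
obs 2: x=6 → posterior Gamma(14, 17/3)
obs 3: x=4 → posterior Gamma(18, 20/3)
obs 4: x=4 → posterior Gamma(22, 23/3)
obs 5: x=1 → posterior Gamma(23, 26/3)
obs 6: x=1 → posterior Gamma(24, 29/3)
obs 7: x=6 → posterior Gamma(30, 32/3)

k = 3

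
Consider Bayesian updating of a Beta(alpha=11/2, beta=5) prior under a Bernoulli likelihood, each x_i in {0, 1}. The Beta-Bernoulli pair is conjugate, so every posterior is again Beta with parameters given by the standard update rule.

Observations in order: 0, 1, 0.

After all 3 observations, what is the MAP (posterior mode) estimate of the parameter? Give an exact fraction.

11/23

obs 1: x=0 → posterior Beta(11/2, 6)
obs 2: x=1 → posterior Beta(13/2, 6)
obs 3: x=0 → posterior Beta(13/2, 7)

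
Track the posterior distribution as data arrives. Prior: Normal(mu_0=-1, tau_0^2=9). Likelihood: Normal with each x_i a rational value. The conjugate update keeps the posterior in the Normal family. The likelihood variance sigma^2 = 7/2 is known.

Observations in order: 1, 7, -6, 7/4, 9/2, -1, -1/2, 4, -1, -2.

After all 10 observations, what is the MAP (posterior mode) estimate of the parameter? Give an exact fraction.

265/374

obs 1: x=1 → posterior Normal(11/25, 63/25)
obs 2: x=7 → posterior Normal(137/43, 63/43)
obs 3: x=-6 → posterior Normal(29/61, 63/61)
obs 4: x=7/4 → posterior Normal(121/158, 63/79)
obs 5: x=9/2 → posterior Normal(283/194, 63/97)
obs 6: x=-1 → posterior Normal(247/230, 63/115)
obs 7: x=-1/2 → posterior Normal(229/266, 9/19)
obs 8: x=4 → posterior Normal(373/302, 63/151)
obs 9: x=-1 → posterior Normal(337/338, 63/169)
obs 10: x=-2 → posterior Normal(265/374, 63/187)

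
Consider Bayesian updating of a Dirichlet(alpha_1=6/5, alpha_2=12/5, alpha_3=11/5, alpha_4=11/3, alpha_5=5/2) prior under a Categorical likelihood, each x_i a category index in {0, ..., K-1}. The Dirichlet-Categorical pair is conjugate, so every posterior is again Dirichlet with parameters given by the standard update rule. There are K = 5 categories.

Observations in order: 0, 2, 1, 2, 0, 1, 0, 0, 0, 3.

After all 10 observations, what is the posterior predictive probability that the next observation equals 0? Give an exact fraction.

obs 1: x=0 → posterior Dirichlet(11/5, 12/5, 11/5, 11/3, 5/2)
obs 2: x=2 → posterior Dirichlet(11/5, 12/5, 16/5, 11/3, 5/2)
obs 3: x=1 → posterior Dirichlet(11/5, 17/5, 16/5, 11/3, 5/2)
obs 4: x=2 → posterior Dirichlet(11/5, 17/5, 21/5, 11/3, 5/2)
obs 5: x=0 → posterior Dirichlet(16/5, 17/5, 21/5, 11/3, 5/2)
obs 6: x=1 → posterior Dirichlet(16/5, 22/5, 21/5, 11/3, 5/2)
obs 7: x=0 → posterior Dirichlet(21/5, 22/5, 21/5, 11/3, 5/2)
obs 8: x=0 → posterior Dirichlet(26/5, 22/5, 21/5, 11/3, 5/2)
obs 9: x=0 → posterior Dirichlet(31/5, 22/5, 21/5, 11/3, 5/2)
obs 10: x=3 → posterior Dirichlet(31/5, 22/5, 21/5, 14/3, 5/2)

186/659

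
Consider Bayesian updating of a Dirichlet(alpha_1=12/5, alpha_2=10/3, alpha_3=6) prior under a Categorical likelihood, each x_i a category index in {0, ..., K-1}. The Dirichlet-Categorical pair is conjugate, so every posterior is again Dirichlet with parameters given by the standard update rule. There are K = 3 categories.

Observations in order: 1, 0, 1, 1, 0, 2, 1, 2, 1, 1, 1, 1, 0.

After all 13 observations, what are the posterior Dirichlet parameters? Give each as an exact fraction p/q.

obs 1: x=1 → posterior Dirichlet(12/5, 13/3, 6)
obs 2: x=0 → posterior Dirichlet(17/5, 13/3, 6)
obs 3: x=1 → posterior Dirichlet(17/5, 16/3, 6)
obs 4: x=1 → posterior Dirichlet(17/5, 19/3, 6)
obs 5: x=0 → posterior Dirichlet(22/5, 19/3, 6)
obs 6: x=2 → posterior Dirichlet(22/5, 19/3, 7)
obs 7: x=1 → posterior Dirichlet(22/5, 22/3, 7)
obs 8: x=2 → posterior Dirichlet(22/5, 22/3, 8)
obs 9: x=1 → posterior Dirichlet(22/5, 25/3, 8)
obs 10: x=1 → posterior Dirichlet(22/5, 28/3, 8)
obs 11: x=1 → posterior Dirichlet(22/5, 31/3, 8)
obs 12: x=1 → posterior Dirichlet(22/5, 34/3, 8)
obs 13: x=0 → posterior Dirichlet(27/5, 34/3, 8)

alpha_1=27/5, alpha_2=34/3, alpha_3=8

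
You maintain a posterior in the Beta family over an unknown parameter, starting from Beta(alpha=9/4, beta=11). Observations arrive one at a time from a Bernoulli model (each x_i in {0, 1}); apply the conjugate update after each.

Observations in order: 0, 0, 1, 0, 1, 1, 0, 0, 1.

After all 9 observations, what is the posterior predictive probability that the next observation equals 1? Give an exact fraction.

25/89

obs 1: x=0 → posterior Beta(9/4, 12)
obs 2: x=0 → posterior Beta(9/4, 13)
obs 3: x=1 → posterior Beta(13/4, 13)
obs 4: x=0 → posterior Beta(13/4, 14)
obs 5: x=1 → posterior Beta(17/4, 14)
obs 6: x=1 → posterior Beta(21/4, 14)
obs 7: x=0 → posterior Beta(21/4, 15)
obs 8: x=0 → posterior Beta(21/4, 16)
obs 9: x=1 → posterior Beta(25/4, 16)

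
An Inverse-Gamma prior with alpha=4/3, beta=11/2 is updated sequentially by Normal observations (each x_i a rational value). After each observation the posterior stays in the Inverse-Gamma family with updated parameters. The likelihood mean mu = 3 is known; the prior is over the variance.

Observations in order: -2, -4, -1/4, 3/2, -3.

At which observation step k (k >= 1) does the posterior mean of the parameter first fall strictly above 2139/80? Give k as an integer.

k = 2

obs 1: x=-2 → posterior Inverse-Gamma(11/6, 18)
obs 2: x=-4 → posterior Inverse-Gamma(7/3, 85/2)
obs 3: x=-1/4 → posterior Inverse-Gamma(17/6, 1529/32)
obs 4: x=3/2 → posterior Inverse-Gamma(10/3, 1565/32)
obs 5: x=-3 → posterior Inverse-Gamma(23/6, 2141/32)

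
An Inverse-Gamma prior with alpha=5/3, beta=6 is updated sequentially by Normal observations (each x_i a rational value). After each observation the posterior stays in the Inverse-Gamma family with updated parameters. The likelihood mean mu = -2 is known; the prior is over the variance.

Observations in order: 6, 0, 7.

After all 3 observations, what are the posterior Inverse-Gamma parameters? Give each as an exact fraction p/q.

alpha=19/6, beta=161/2

obs 1: x=6 → posterior Inverse-Gamma(13/6, 38)
obs 2: x=0 → posterior Inverse-Gamma(8/3, 40)
obs 3: x=7 → posterior Inverse-Gamma(19/6, 161/2)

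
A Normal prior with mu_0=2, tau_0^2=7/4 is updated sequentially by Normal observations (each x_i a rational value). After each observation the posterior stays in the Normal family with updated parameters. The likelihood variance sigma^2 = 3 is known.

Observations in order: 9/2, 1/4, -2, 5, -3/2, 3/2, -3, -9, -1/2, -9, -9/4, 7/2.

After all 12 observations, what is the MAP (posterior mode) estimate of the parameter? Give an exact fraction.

obs 1: x=9/2 → posterior Normal(111/38, 21/19)
obs 2: x=1/4 → posterior Normal(229/104, 21/26)
obs 3: x=-2 → posterior Normal(173/132, 7/11)
obs 4: x=5 → posterior Normal(313/160, 21/40)
obs 5: x=-3/2 → posterior Normal(271/188, 21/47)
obs 6: x=3/2 → posterior Normal(313/216, 7/18)
obs 7: x=-3 → posterior Normal(229/244, 21/61)
obs 8: x=-9 → posterior Normal(-23/272, 21/68)
obs 9: x=-1/2 → posterior Normal(-37/300, 7/25)
obs 10: x=-9 → posterior Normal(-289/328, 21/82)
obs 11: x=-9/4 → posterior Normal(-88/89, 21/89)
obs 12: x=7/2 → posterior Normal(-127/192, 7/32)

-127/192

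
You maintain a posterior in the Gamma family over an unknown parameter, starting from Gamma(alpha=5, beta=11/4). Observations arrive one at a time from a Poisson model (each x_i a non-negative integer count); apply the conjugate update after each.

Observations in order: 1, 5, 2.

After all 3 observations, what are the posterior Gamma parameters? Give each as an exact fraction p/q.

alpha=13, beta=23/4

obs 1: x=1 → posterior Gamma(6, 15/4)
obs 2: x=5 → posterior Gamma(11, 19/4)
obs 3: x=2 → posterior Gamma(13, 23/4)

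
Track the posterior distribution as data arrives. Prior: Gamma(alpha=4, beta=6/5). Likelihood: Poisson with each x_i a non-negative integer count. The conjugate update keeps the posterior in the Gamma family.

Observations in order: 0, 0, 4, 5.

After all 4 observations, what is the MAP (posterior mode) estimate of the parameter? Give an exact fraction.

obs 1: x=0 → posterior Gamma(4, 11/5)
obs 2: x=0 → posterior Gamma(4, 16/5)
obs 3: x=4 → posterior Gamma(8, 21/5)
obs 4: x=5 → posterior Gamma(13, 26/5)

30/13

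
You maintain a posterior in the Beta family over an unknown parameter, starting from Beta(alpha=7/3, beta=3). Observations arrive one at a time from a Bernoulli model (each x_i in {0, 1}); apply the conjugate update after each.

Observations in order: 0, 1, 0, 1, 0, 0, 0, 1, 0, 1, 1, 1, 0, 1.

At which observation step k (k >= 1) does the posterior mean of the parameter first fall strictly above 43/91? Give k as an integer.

k = 12

obs 1: x=0 → posterior Beta(7/3, 4)
obs 2: x=1 → posterior Beta(10/3, 4)
obs 3: x=0 → posterior Beta(10/3, 5)
obs 4: x=1 → posterior Beta(13/3, 5)
obs 5: x=0 → posterior Beta(13/3, 6)
obs 6: x=0 → posterior Beta(13/3, 7)
obs 7: x=0 → posterior Beta(13/3, 8)
obs 8: x=1 → posterior Beta(16/3, 8)
obs 9: x=0 → posterior Beta(16/3, 9)
obs 10: x=1 → posterior Beta(19/3, 9)
obs 11: x=1 → posterior Beta(22/3, 9)
obs 12: x=1 → posterior Beta(25/3, 9)
obs 13: x=0 → posterior Beta(25/3, 10)
obs 14: x=1 → posterior Beta(28/3, 10)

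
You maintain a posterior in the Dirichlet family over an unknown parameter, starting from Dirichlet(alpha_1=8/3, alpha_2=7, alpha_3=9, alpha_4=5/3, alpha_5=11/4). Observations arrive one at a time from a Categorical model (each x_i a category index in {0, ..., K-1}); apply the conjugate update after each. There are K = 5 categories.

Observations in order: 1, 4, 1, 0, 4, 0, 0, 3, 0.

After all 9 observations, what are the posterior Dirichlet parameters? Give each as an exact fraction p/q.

obs 1: x=1 → posterior Dirichlet(8/3, 8, 9, 5/3, 11/4)
obs 2: x=4 → posterior Dirichlet(8/3, 8, 9, 5/3, 15/4)
obs 3: x=1 → posterior Dirichlet(8/3, 9, 9, 5/3, 15/4)
obs 4: x=0 → posterior Dirichlet(11/3, 9, 9, 5/3, 15/4)
obs 5: x=4 → posterior Dirichlet(11/3, 9, 9, 5/3, 19/4)
obs 6: x=0 → posterior Dirichlet(14/3, 9, 9, 5/3, 19/4)
obs 7: x=0 → posterior Dirichlet(17/3, 9, 9, 5/3, 19/4)
obs 8: x=3 → posterior Dirichlet(17/3, 9, 9, 8/3, 19/4)
obs 9: x=0 → posterior Dirichlet(20/3, 9, 9, 8/3, 19/4)

alpha_1=20/3, alpha_2=9, alpha_3=9, alpha_4=8/3, alpha_5=19/4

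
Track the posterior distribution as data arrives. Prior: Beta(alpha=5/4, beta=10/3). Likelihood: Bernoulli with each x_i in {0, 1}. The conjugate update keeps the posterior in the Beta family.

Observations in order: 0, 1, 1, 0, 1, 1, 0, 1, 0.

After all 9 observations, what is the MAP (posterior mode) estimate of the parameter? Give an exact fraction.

obs 1: x=0 → posterior Beta(5/4, 13/3)
obs 2: x=1 → posterior Beta(9/4, 13/3)
obs 3: x=1 → posterior Beta(13/4, 13/3)
obs 4: x=0 → posterior Beta(13/4, 16/3)
obs 5: x=1 → posterior Beta(17/4, 16/3)
obs 6: x=1 → posterior Beta(21/4, 16/3)
obs 7: x=0 → posterior Beta(21/4, 19/3)
obs 8: x=1 → posterior Beta(25/4, 19/3)
obs 9: x=0 → posterior Beta(25/4, 22/3)

63/139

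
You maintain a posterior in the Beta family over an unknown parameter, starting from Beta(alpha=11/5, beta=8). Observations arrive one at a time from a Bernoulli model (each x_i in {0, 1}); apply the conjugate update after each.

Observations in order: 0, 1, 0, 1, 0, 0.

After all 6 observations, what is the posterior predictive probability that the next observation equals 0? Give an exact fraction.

obs 1: x=0 → posterior Beta(11/5, 9)
obs 2: x=1 → posterior Beta(16/5, 9)
obs 3: x=0 → posterior Beta(16/5, 10)
obs 4: x=1 → posterior Beta(21/5, 10)
obs 5: x=0 → posterior Beta(21/5, 11)
obs 6: x=0 → posterior Beta(21/5, 12)

20/27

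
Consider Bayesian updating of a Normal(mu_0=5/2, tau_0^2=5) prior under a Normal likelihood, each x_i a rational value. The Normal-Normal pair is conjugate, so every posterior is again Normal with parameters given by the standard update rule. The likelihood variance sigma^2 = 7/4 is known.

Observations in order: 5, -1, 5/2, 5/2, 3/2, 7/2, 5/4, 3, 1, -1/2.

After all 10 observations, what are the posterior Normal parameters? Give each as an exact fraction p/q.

mu_0=785/414, tau_0^2=35/207

obs 1: x=5 → posterior Normal(235/54, 35/27)
obs 2: x=-1 → posterior Normal(195/94, 35/47)
obs 3: x=5/2 → posterior Normal(295/134, 35/67)
obs 4: x=5/2 → posterior Normal(395/174, 35/87)
obs 5: x=3/2 → posterior Normal(455/214, 35/107)
obs 6: x=7/2 → posterior Normal(595/254, 35/127)
obs 7: x=5/4 → posterior Normal(215/98, 5/21)
obs 8: x=3 → posterior Normal(765/334, 35/167)
obs 9: x=1 → posterior Normal(805/374, 35/187)
obs 10: x=-1/2 → posterior Normal(785/414, 35/207)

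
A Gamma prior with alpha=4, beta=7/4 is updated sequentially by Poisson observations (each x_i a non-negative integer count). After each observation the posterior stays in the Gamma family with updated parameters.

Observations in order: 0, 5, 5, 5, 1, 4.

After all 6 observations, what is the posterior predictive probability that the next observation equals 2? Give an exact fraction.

119119230905381316132153686702046167232/559537430861458438971579074859619140625

obs 1: x=0 → posterior Gamma(4, 11/4)
obs 2: x=5 → posterior Gamma(9, 15/4)
obs 3: x=5 → posterior Gamma(14, 19/4)
obs 4: x=5 → posterior Gamma(19, 23/4)
obs 5: x=1 → posterior Gamma(20, 27/4)
obs 6: x=4 → posterior Gamma(24, 31/4)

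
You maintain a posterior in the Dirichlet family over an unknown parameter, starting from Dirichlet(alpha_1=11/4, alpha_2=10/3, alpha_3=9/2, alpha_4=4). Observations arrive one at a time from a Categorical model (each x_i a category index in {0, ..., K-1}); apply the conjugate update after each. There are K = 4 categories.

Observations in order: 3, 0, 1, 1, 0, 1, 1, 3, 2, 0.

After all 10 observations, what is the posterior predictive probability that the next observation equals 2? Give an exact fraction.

66/295

obs 1: x=3 → posterior Dirichlet(11/4, 10/3, 9/2, 5)
obs 2: x=0 → posterior Dirichlet(15/4, 10/3, 9/2, 5)
obs 3: x=1 → posterior Dirichlet(15/4, 13/3, 9/2, 5)
obs 4: x=1 → posterior Dirichlet(15/4, 16/3, 9/2, 5)
obs 5: x=0 → posterior Dirichlet(19/4, 16/3, 9/2, 5)
obs 6: x=1 → posterior Dirichlet(19/4, 19/3, 9/2, 5)
obs 7: x=1 → posterior Dirichlet(19/4, 22/3, 9/2, 5)
obs 8: x=3 → posterior Dirichlet(19/4, 22/3, 9/2, 6)
obs 9: x=2 → posterior Dirichlet(19/4, 22/3, 11/2, 6)
obs 10: x=0 → posterior Dirichlet(23/4, 22/3, 11/2, 6)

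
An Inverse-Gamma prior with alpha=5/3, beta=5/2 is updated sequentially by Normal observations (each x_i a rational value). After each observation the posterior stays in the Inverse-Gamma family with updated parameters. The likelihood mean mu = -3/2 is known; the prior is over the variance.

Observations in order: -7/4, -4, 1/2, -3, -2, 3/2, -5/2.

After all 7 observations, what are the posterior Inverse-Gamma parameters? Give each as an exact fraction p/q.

obs 1: x=-7/4 → posterior Inverse-Gamma(13/6, 81/32)
obs 2: x=-4 → posterior Inverse-Gamma(8/3, 181/32)
obs 3: x=1/2 → posterior Inverse-Gamma(19/6, 245/32)
obs 4: x=-3 → posterior Inverse-Gamma(11/3, 281/32)
obs 5: x=-2 → posterior Inverse-Gamma(25/6, 285/32)
obs 6: x=3/2 → posterior Inverse-Gamma(14/3, 429/32)
obs 7: x=-5/2 → posterior Inverse-Gamma(31/6, 445/32)

alpha=31/6, beta=445/32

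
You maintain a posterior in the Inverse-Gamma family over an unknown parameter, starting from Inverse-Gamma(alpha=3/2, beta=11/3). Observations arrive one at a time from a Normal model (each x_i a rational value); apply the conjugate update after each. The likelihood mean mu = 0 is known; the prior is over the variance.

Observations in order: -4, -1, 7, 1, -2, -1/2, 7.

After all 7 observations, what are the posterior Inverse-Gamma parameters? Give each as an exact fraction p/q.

obs 1: x=-4 → posterior Inverse-Gamma(2, 35/3)
obs 2: x=-1 → posterior Inverse-Gamma(5/2, 73/6)
obs 3: x=7 → posterior Inverse-Gamma(3, 110/3)
obs 4: x=1 → posterior Inverse-Gamma(7/2, 223/6)
obs 5: x=-2 → posterior Inverse-Gamma(4, 235/6)
obs 6: x=-1/2 → posterior Inverse-Gamma(9/2, 943/24)
obs 7: x=7 → posterior Inverse-Gamma(5, 1531/24)

alpha=5, beta=1531/24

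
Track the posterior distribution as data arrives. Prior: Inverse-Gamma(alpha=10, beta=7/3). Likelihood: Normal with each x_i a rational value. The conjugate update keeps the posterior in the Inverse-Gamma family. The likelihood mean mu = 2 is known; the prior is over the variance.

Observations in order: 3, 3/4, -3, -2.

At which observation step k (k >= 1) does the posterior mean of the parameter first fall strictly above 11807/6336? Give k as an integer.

obs 1: x=3 → posterior Inverse-Gamma(21/2, 17/6)
obs 2: x=3/4 → posterior Inverse-Gamma(11, 347/96)
obs 3: x=-3 → posterior Inverse-Gamma(23/2, 1547/96)
obs 4: x=-2 → posterior Inverse-Gamma(12, 2315/96)

k = 4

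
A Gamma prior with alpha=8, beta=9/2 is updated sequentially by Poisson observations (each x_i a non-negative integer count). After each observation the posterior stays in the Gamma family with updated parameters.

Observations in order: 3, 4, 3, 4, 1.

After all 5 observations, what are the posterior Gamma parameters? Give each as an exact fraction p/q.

alpha=23, beta=19/2

obs 1: x=3 → posterior Gamma(11, 11/2)
obs 2: x=4 → posterior Gamma(15, 13/2)
obs 3: x=3 → posterior Gamma(18, 15/2)
obs 4: x=4 → posterior Gamma(22, 17/2)
obs 5: x=1 → posterior Gamma(23, 19/2)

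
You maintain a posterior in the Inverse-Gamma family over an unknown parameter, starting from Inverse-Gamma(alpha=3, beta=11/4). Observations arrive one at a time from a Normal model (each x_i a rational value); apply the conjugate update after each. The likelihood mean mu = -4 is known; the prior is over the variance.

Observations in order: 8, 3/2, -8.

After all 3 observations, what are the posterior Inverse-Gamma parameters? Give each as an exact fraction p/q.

obs 1: x=8 → posterior Inverse-Gamma(7/2, 299/4)
obs 2: x=3/2 → posterior Inverse-Gamma(4, 719/8)
obs 3: x=-8 → posterior Inverse-Gamma(9/2, 783/8)

alpha=9/2, beta=783/8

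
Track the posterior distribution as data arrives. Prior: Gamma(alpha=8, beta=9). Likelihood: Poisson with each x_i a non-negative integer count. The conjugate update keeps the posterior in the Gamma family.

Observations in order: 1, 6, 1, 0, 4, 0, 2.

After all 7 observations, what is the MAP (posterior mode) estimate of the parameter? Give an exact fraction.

obs 1: x=1 → posterior Gamma(9, 10)
obs 2: x=6 → posterior Gamma(15, 11)
obs 3: x=1 → posterior Gamma(16, 12)
obs 4: x=0 → posterior Gamma(16, 13)
obs 5: x=4 → posterior Gamma(20, 14)
obs 6: x=0 → posterior Gamma(20, 15)
obs 7: x=2 → posterior Gamma(22, 16)

21/16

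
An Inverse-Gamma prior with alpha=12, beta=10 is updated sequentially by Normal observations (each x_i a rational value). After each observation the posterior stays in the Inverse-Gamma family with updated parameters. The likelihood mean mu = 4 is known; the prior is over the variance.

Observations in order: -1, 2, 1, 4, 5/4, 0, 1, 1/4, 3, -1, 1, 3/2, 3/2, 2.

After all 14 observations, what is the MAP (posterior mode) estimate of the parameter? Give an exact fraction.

1249/320

obs 1: x=-1 → posterior Inverse-Gamma(25/2, 45/2)
obs 2: x=2 → posterior Inverse-Gamma(13, 49/2)
obs 3: x=1 → posterior Inverse-Gamma(27/2, 29)
obs 4: x=4 → posterior Inverse-Gamma(14, 29)
obs 5: x=5/4 → posterior Inverse-Gamma(29/2, 1049/32)
obs 6: x=0 → posterior Inverse-Gamma(15, 1305/32)
obs 7: x=1 → posterior Inverse-Gamma(31/2, 1449/32)
obs 8: x=1/4 → posterior Inverse-Gamma(16, 837/16)
obs 9: x=3 → posterior Inverse-Gamma(33/2, 845/16)
obs 10: x=-1 → posterior Inverse-Gamma(17, 1045/16)
obs 11: x=1 → posterior Inverse-Gamma(35/2, 1117/16)
obs 12: x=3/2 → posterior Inverse-Gamma(18, 1167/16)
obs 13: x=3/2 → posterior Inverse-Gamma(37/2, 1217/16)
obs 14: x=2 → posterior Inverse-Gamma(19, 1249/16)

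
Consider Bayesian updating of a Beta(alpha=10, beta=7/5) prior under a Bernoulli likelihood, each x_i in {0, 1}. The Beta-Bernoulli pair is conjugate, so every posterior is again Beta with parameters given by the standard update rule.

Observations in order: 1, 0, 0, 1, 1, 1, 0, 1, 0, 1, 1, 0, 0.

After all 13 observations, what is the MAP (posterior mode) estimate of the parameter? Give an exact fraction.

5/7

obs 1: x=1 → posterior Beta(11, 7/5)
obs 2: x=0 → posterior Beta(11, 12/5)
obs 3: x=0 → posterior Beta(11, 17/5)
obs 4: x=1 → posterior Beta(12, 17/5)
obs 5: x=1 → posterior Beta(13, 17/5)
obs 6: x=1 → posterior Beta(14, 17/5)
obs 7: x=0 → posterior Beta(14, 22/5)
obs 8: x=1 → posterior Beta(15, 22/5)
obs 9: x=0 → posterior Beta(15, 27/5)
obs 10: x=1 → posterior Beta(16, 27/5)
obs 11: x=1 → posterior Beta(17, 27/5)
obs 12: x=0 → posterior Beta(17, 32/5)
obs 13: x=0 → posterior Beta(17, 37/5)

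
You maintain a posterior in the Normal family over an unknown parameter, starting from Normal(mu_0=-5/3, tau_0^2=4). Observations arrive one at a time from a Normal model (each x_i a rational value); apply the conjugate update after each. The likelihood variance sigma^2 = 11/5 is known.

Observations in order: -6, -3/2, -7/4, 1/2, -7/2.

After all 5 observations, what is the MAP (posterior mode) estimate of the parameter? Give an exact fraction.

obs 1: x=-6 → posterior Normal(-415/93, 44/31)
obs 2: x=-3/2 → posterior Normal(-505/153, 44/51)
obs 3: x=-7/4 → posterior Normal(-610/213, 44/71)
obs 4: x=1/2 → posterior Normal(-580/273, 44/91)
obs 5: x=-7/2 → posterior Normal(-790/333, 44/111)

-790/333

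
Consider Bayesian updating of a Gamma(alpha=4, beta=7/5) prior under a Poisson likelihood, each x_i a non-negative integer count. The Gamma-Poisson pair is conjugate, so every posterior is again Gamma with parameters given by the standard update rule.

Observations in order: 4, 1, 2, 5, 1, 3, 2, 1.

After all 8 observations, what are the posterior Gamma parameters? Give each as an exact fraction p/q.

alpha=23, beta=47/5

obs 1: x=4 → posterior Gamma(8, 12/5)
obs 2: x=1 → posterior Gamma(9, 17/5)
obs 3: x=2 → posterior Gamma(11, 22/5)
obs 4: x=5 → posterior Gamma(16, 27/5)
obs 5: x=1 → posterior Gamma(17, 32/5)
obs 6: x=3 → posterior Gamma(20, 37/5)
obs 7: x=2 → posterior Gamma(22, 42/5)
obs 8: x=1 → posterior Gamma(23, 47/5)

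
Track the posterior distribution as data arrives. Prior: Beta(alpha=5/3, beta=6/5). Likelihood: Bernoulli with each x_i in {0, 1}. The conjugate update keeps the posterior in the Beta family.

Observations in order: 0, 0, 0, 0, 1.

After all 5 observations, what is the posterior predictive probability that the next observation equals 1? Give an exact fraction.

20/59

obs 1: x=0 → posterior Beta(5/3, 11/5)
obs 2: x=0 → posterior Beta(5/3, 16/5)
obs 3: x=0 → posterior Beta(5/3, 21/5)
obs 4: x=0 → posterior Beta(5/3, 26/5)
obs 5: x=1 → posterior Beta(8/3, 26/5)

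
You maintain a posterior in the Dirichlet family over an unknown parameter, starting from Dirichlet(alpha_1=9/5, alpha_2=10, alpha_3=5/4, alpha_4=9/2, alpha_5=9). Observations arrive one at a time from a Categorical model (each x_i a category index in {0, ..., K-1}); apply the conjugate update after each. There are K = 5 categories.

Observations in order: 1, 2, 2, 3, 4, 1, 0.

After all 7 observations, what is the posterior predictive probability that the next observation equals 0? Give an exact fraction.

56/671

obs 1: x=1 → posterior Dirichlet(9/5, 11, 5/4, 9/2, 9)
obs 2: x=2 → posterior Dirichlet(9/5, 11, 9/4, 9/2, 9)
obs 3: x=2 → posterior Dirichlet(9/5, 11, 13/4, 9/2, 9)
obs 4: x=3 → posterior Dirichlet(9/5, 11, 13/4, 11/2, 9)
obs 5: x=4 → posterior Dirichlet(9/5, 11, 13/4, 11/2, 10)
obs 6: x=1 → posterior Dirichlet(9/5, 12, 13/4, 11/2, 10)
obs 7: x=0 → posterior Dirichlet(14/5, 12, 13/4, 11/2, 10)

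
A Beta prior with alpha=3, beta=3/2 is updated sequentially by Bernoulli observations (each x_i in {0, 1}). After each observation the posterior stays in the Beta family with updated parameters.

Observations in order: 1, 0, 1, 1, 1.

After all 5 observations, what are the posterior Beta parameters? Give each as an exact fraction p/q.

obs 1: x=1 → posterior Beta(4, 3/2)
obs 2: x=0 → posterior Beta(4, 5/2)
obs 3: x=1 → posterior Beta(5, 5/2)
obs 4: x=1 → posterior Beta(6, 5/2)
obs 5: x=1 → posterior Beta(7, 5/2)

alpha=7, beta=5/2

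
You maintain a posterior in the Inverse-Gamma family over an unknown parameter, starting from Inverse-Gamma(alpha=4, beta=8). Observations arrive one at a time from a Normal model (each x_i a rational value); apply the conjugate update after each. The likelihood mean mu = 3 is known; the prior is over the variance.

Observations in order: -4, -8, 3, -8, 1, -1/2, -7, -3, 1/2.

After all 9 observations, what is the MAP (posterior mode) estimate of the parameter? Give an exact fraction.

49/2

obs 1: x=-4 → posterior Inverse-Gamma(9/2, 65/2)
obs 2: x=-8 → posterior Inverse-Gamma(5, 93)
obs 3: x=3 → posterior Inverse-Gamma(11/2, 93)
obs 4: x=-8 → posterior Inverse-Gamma(6, 307/2)
obs 5: x=1 → posterior Inverse-Gamma(13/2, 311/2)
obs 6: x=-1/2 → posterior Inverse-Gamma(7, 1293/8)
obs 7: x=-7 → posterior Inverse-Gamma(15/2, 1693/8)
obs 8: x=-3 → posterior Inverse-Gamma(8, 1837/8)
obs 9: x=1/2 → posterior Inverse-Gamma(17/2, 931/4)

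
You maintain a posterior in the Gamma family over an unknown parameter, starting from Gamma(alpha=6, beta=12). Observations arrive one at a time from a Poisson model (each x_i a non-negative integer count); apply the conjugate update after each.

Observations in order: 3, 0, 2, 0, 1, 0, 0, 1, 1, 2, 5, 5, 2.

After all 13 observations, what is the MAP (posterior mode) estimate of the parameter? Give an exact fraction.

27/25

obs 1: x=3 → posterior Gamma(9, 13)
obs 2: x=0 → posterior Gamma(9, 14)
obs 3: x=2 → posterior Gamma(11, 15)
obs 4: x=0 → posterior Gamma(11, 16)
obs 5: x=1 → posterior Gamma(12, 17)
obs 6: x=0 → posterior Gamma(12, 18)
obs 7: x=0 → posterior Gamma(12, 19)
obs 8: x=1 → posterior Gamma(13, 20)
obs 9: x=1 → posterior Gamma(14, 21)
obs 10: x=2 → posterior Gamma(16, 22)
obs 11: x=5 → posterior Gamma(21, 23)
obs 12: x=5 → posterior Gamma(26, 24)
obs 13: x=2 → posterior Gamma(28, 25)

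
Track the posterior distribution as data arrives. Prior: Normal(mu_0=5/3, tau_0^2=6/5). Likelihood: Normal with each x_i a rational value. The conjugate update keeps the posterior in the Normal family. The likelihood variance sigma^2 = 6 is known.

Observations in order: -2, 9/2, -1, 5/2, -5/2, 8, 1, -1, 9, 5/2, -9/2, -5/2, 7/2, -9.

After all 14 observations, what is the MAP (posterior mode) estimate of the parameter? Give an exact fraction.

obs 1: x=-2 → posterior Normal(19/18, 1)
obs 2: x=9/2 → posterior Normal(65/42, 6/7)
obs 3: x=-1 → posterior Normal(59/48, 3/4)
obs 4: x=5/2 → posterior Normal(37/27, 2/3)
obs 5: x=-5/2 → posterior Normal(59/60, 3/5)
obs 6: x=8 → posterior Normal(107/66, 6/11)
obs 7: x=1 → posterior Normal(113/72, 1/2)
obs 8: x=-1 → posterior Normal(107/78, 6/13)
obs 9: x=9 → posterior Normal(23/12, 3/7)
obs 10: x=5/2 → posterior Normal(88/45, 2/5)
obs 11: x=-9/2 → posterior Normal(149/96, 3/8)
obs 12: x=-5/2 → posterior Normal(67/51, 6/17)
obs 13: x=7/2 → posterior Normal(155/108, 1/3)
obs 14: x=-9 → posterior Normal(101/114, 6/19)

101/114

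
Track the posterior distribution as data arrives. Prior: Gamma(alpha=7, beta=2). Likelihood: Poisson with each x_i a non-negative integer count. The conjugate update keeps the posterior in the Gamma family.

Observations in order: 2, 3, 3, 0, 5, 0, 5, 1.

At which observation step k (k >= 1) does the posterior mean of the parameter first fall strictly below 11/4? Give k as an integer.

obs 1: x=2 → posterior Gamma(9, 3)
obs 2: x=3 → posterior Gamma(12, 4)
obs 3: x=3 → posterior Gamma(15, 5)
obs 4: x=0 → posterior Gamma(15, 6)
obs 5: x=5 → posterior Gamma(20, 7)
obs 6: x=0 → posterior Gamma(20, 8)
obs 7: x=5 → posterior Gamma(25, 9)
obs 8: x=1 → posterior Gamma(26, 10)

k = 4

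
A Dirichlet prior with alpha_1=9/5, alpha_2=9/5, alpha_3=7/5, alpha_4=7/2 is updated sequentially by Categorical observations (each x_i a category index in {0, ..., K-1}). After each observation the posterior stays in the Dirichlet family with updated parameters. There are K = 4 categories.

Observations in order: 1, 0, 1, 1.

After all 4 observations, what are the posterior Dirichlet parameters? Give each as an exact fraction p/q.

alpha_1=14/5, alpha_2=24/5, alpha_3=7/5, alpha_4=7/2

obs 1: x=1 → posterior Dirichlet(9/5, 14/5, 7/5, 7/2)
obs 2: x=0 → posterior Dirichlet(14/5, 14/5, 7/5, 7/2)
obs 3: x=1 → posterior Dirichlet(14/5, 19/5, 7/5, 7/2)
obs 4: x=1 → posterior Dirichlet(14/5, 24/5, 7/5, 7/2)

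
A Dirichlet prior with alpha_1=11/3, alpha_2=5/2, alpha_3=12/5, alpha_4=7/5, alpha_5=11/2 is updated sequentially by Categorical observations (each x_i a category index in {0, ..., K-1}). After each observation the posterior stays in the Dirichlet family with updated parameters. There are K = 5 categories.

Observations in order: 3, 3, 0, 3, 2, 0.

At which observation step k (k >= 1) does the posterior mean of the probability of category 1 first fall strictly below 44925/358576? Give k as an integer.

k = 5

obs 1: x=3 → posterior Dirichlet(11/3, 5/2, 12/5, 12/5, 11/2)
obs 2: x=3 → posterior Dirichlet(11/3, 5/2, 12/5, 17/5, 11/2)
obs 3: x=0 → posterior Dirichlet(14/3, 5/2, 12/5, 17/5, 11/2)
obs 4: x=3 → posterior Dirichlet(14/3, 5/2, 12/5, 22/5, 11/2)
obs 5: x=2 → posterior Dirichlet(14/3, 5/2, 17/5, 22/5, 11/2)
obs 6: x=0 → posterior Dirichlet(17/3, 5/2, 17/5, 22/5, 11/2)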